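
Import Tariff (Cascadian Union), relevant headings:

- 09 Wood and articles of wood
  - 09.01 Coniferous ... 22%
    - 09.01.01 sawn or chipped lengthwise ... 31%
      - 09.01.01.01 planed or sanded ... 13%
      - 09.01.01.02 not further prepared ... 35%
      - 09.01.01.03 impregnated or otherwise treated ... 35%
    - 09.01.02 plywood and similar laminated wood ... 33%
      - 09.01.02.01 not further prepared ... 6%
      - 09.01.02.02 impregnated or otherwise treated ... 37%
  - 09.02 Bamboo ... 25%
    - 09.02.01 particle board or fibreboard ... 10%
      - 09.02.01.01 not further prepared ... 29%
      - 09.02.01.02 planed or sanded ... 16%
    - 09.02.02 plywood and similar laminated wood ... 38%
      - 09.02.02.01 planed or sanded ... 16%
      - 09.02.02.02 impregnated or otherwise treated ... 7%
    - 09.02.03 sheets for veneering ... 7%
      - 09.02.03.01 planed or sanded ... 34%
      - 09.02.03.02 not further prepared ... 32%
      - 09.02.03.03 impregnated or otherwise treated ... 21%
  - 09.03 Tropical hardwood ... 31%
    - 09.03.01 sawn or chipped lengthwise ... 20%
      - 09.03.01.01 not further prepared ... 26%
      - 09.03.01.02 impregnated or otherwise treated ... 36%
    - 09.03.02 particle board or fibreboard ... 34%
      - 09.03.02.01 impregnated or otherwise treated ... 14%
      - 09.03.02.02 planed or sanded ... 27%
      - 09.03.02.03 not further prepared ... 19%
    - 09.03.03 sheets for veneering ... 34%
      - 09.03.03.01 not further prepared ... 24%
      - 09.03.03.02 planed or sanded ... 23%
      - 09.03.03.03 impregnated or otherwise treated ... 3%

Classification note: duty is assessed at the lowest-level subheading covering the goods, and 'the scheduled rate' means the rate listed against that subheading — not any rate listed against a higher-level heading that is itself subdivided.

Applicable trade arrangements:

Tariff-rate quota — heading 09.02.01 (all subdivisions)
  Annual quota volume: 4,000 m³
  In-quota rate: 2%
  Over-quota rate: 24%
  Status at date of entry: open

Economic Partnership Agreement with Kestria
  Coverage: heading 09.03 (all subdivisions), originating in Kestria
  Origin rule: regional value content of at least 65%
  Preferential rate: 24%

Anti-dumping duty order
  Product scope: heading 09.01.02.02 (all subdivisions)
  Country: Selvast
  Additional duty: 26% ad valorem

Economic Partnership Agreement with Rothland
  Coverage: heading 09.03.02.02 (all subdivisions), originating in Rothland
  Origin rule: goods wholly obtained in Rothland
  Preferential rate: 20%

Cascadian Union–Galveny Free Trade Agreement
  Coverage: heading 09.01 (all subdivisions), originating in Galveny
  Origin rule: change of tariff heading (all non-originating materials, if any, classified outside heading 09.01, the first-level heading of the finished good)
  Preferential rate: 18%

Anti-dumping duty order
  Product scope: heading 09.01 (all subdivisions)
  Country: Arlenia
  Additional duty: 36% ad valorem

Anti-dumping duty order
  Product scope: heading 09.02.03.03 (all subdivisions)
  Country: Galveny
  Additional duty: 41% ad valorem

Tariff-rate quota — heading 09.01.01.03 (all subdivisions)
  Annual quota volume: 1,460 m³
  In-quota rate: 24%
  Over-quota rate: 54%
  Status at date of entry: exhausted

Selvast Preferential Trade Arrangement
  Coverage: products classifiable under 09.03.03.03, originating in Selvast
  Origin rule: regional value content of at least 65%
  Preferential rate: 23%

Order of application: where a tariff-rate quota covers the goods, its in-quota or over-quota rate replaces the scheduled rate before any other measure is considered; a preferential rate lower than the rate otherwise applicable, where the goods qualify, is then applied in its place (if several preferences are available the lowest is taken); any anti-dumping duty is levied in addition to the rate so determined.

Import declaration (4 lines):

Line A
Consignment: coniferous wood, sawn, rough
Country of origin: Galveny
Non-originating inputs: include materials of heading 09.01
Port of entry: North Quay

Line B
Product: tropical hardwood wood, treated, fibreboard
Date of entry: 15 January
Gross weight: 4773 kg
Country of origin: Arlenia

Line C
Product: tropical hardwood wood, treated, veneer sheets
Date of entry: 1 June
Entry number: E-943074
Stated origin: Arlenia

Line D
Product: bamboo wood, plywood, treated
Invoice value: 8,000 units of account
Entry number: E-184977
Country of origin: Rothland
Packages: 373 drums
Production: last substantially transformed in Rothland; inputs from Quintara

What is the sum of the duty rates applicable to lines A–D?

Line A: coniferous → 09.01; sawn → 09.01.01; rough → 09.01.01.02. Scheduled 35%. Galveny agreement on 09.01: CTH not met. → 35%.
Line B: tropical hardwood → 09.03; fibreboard → 09.03.02; treated → 09.03.02.01. Scheduled 14%. No special measure applies. → 14%.
Line C: tropical hardwood → 09.03; veneer sheets → 09.03.03; treated → 09.03.03.03. Scheduled 3%. No special measure applies. → 3%.
Line D: bamboo → 09.02; plywood → 09.02.02; treated → 09.02.02.02. Scheduled 7%. Rothland agreement on 09.03.02.02: 09.02.02.02 not covered. → 7%.
Sum: 35% + 14% + 3% + 7% = 59%.

59%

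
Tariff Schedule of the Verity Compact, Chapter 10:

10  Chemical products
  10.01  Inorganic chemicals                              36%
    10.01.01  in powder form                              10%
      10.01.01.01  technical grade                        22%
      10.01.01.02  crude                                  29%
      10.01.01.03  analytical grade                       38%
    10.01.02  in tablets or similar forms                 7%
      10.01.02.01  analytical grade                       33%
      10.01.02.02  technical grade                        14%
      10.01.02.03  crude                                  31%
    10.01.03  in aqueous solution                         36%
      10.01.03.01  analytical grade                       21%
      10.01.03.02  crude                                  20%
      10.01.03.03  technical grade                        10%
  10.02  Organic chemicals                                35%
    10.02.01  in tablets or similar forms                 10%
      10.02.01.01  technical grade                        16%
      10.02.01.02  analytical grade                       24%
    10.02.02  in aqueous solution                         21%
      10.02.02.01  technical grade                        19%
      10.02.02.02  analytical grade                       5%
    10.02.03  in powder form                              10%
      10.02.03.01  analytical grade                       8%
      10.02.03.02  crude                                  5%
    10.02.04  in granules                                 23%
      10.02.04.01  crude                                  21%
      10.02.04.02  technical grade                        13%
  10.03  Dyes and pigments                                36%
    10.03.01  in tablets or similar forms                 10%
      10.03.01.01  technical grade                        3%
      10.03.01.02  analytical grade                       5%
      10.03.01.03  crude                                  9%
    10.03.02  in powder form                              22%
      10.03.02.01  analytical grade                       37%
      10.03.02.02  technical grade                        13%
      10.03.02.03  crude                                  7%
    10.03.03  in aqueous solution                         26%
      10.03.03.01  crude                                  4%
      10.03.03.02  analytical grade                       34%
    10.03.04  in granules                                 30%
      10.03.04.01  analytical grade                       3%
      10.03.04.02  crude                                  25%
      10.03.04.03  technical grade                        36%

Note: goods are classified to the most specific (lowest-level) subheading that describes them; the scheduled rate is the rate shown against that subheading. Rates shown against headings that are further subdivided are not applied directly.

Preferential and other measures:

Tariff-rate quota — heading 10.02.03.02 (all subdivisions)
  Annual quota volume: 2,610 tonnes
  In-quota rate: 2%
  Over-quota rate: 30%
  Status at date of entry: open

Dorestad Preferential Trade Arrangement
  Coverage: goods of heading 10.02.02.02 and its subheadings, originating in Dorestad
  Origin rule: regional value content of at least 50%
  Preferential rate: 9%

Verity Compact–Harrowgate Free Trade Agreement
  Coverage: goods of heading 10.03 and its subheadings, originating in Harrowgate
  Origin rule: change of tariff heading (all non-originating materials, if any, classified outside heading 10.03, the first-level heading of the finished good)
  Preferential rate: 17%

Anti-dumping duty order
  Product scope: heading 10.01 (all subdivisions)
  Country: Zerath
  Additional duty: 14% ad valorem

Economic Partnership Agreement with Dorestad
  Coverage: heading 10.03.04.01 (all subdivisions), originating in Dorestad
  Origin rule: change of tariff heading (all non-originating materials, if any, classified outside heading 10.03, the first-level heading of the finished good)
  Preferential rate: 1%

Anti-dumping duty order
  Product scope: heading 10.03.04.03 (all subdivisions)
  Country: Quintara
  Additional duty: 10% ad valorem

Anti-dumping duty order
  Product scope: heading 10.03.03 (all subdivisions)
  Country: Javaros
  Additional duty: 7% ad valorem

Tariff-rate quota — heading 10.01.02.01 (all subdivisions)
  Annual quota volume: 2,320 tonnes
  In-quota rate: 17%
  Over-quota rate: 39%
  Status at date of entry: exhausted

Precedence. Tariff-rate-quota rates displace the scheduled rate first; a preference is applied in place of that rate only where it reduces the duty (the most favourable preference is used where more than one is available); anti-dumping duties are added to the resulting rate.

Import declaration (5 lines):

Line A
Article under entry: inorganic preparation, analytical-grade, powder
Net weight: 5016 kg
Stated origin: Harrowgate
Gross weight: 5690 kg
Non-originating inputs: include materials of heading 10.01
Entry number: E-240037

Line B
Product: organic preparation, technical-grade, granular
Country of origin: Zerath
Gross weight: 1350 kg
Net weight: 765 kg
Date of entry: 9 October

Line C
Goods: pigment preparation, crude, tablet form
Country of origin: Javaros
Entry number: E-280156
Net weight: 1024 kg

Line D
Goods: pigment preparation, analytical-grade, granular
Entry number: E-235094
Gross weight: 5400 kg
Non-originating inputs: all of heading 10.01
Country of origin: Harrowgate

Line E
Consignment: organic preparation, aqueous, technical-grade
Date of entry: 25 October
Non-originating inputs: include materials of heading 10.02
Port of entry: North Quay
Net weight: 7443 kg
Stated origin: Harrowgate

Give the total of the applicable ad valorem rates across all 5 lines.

82%

Line A: inorganic → 10.01; powder → 10.01.01; analytical-grade → 10.01.01.03. Scheduled 38%. Harrowgate agreement on 10.03: 10.01.01.03 not covered. → 38%.
Line B: organic → 10.02; granular → 10.02.04; technical-grade → 10.02.04.02. Scheduled 13%. No special measure applies. → 13%.
Line C: pigment → 10.03; tablet form → 10.03.01; crude → 10.03.01.03. Scheduled 9%. No special measure applies. → 9%.
Line D: pigment → 10.03; granular → 10.03.04; analytical-grade → 10.03.04.01. Scheduled 3%. Harrowgate agreement on 10.03: CTH met → 17% available; preference 17% not lower than 3% → no reduction. → 3%.
Line E: organic → 10.02; aqueous → 10.02.02; technical-grade → 10.02.02.01. Scheduled 19%. Harrowgate agreement on 10.03: 10.02.02.01 not covered. → 19%.
Sum: 38% + 13% + 9% + 3% + 19% = 82%.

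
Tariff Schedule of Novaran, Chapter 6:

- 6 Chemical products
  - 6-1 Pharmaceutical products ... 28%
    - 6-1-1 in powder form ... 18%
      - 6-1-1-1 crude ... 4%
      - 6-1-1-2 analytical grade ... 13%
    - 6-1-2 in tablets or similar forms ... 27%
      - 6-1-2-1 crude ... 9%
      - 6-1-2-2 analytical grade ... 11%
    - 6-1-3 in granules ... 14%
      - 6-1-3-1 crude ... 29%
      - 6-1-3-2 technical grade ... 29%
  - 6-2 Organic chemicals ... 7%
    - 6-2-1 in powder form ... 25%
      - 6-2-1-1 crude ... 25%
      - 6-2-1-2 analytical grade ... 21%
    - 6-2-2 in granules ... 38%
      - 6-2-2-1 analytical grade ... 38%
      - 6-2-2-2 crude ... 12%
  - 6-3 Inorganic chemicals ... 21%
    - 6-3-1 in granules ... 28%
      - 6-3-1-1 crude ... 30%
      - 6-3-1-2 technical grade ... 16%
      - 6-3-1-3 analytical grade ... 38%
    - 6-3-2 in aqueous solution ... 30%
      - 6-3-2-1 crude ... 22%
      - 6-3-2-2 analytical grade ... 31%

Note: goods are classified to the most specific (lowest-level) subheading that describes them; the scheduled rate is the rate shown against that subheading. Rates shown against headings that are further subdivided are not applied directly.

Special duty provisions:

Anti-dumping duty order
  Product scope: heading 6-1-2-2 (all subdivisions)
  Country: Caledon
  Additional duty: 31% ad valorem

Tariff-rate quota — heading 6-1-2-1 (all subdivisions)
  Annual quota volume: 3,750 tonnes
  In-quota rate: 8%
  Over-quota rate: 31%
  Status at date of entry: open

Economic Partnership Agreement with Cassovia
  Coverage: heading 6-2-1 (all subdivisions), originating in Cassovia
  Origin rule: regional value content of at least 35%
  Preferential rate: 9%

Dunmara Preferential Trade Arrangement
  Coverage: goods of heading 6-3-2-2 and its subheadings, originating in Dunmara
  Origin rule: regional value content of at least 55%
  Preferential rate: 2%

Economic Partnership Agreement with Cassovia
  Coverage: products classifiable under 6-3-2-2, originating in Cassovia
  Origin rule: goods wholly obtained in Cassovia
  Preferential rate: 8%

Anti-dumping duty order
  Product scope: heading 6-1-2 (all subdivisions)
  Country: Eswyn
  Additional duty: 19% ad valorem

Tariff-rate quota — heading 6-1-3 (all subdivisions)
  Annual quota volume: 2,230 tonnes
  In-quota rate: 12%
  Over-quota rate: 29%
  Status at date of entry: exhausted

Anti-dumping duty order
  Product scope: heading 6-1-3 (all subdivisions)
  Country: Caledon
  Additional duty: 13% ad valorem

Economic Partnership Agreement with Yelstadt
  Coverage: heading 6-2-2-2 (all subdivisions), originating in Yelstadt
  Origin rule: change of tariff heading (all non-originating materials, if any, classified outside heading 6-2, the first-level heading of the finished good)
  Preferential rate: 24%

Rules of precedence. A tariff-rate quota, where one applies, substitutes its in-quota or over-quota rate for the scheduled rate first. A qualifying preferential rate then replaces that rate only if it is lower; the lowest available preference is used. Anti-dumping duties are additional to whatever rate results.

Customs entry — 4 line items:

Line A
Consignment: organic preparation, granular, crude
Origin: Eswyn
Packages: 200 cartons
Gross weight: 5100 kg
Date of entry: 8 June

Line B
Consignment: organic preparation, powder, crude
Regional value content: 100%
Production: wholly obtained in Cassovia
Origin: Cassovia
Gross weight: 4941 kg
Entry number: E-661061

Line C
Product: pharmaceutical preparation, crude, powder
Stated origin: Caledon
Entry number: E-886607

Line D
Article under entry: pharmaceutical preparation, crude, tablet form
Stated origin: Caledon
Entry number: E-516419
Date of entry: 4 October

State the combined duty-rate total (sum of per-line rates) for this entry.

33%

Line A: organic → 6-2; granular → 6-2-2; crude → 6-2-2-2. Scheduled 12%. No special measure applies. → 12%.
Line B: organic → 6-2; powder → 6-2-1; crude → 6-2-1-1. Scheduled 25%. Cassovia agreement on 6-2-1: RVC ≥ 35% → 9% available; Cassovia agreement on 6-3-2-2: 6-2-1-1 not covered; preferential 9%. → 9%.
Line C: pharmaceutical → 6-1; powder → 6-1-1; crude → 6-1-1-1. Scheduled 4%. No special measure applies. → 4%.
Line D: pharmaceutical → 6-1; tablet form → 6-1-2; crude → 6-1-2-1. Scheduled 9%. quota on 6-1-2-1 open → in-quota 8%. → 8%.
Sum: 12% + 9% + 4% + 8% = 33%.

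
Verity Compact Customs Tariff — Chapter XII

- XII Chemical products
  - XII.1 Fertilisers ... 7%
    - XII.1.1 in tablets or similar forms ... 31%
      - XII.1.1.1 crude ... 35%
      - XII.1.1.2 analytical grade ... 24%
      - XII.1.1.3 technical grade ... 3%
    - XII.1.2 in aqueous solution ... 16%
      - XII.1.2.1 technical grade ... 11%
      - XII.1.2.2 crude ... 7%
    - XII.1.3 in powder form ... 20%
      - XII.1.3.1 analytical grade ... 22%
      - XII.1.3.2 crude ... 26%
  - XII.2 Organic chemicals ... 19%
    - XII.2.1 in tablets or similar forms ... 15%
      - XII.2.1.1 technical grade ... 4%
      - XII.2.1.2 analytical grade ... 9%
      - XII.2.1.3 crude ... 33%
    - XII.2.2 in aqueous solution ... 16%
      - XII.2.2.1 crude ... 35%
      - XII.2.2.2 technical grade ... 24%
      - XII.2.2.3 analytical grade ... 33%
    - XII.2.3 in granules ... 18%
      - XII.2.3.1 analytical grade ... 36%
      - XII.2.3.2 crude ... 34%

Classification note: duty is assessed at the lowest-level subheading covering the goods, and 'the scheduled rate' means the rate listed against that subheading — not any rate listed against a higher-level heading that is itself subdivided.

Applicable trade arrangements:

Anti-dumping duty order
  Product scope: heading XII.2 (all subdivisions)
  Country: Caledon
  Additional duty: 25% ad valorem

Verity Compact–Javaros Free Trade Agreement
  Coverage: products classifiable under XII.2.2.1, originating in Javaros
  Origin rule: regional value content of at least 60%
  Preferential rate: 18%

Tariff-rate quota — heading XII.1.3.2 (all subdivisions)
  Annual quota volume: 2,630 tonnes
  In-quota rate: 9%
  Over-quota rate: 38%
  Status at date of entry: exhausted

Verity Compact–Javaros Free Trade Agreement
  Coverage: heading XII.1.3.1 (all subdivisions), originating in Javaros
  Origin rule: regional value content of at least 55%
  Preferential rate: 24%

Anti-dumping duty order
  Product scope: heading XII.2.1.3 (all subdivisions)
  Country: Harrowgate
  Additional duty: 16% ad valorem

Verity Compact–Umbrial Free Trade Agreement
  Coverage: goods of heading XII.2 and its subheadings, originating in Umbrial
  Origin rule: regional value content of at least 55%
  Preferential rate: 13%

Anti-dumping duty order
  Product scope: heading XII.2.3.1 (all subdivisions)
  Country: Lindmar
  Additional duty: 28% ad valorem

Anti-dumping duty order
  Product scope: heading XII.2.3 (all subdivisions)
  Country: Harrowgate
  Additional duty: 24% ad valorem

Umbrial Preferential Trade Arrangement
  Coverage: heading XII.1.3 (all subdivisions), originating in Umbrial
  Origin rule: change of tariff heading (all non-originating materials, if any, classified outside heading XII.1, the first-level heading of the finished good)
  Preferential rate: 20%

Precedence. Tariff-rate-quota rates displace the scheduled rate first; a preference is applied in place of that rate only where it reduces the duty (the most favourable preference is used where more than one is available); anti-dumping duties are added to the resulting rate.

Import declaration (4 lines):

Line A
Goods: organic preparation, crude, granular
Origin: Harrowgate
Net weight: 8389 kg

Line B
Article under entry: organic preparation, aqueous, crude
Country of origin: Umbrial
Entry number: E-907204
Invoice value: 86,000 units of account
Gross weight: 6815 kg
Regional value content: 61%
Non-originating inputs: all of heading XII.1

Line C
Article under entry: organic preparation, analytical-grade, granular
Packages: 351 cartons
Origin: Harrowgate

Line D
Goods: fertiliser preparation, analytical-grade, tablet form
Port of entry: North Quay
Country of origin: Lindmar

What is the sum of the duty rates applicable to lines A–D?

155%

Line A: organic → XII.2; granular → XII.2.3; crude → XII.2.3.2. Scheduled 34%. anti-dumping (Harrowgate, XII.2.3): +24%; total 34% + 24% = 58%. → 58%.
Line B: organic → XII.2; aqueous → XII.2.2; crude → XII.2.2.1. Scheduled 35%. Umbrial agreement on XII.2: RVC ≥ 55% → 13% available; Umbrial agreement on XII.1.3: XII.2.2.1 not covered; preferential 13%. → 13%.
Line C: organic → XII.2; granular → XII.2.3; analytical-grade → XII.2.3.1. Scheduled 36%. anti-dumping (Harrowgate, XII.2.3): +24%; total 36% + 24% = 60%. → 60%.
Line D: fertiliser → XII.1; tablet form → XII.1.1; analytical-grade → XII.1.1.2. Scheduled 24%. No special measure applies. → 24%.
Sum: 58% + 13% + 60% + 24% = 155%.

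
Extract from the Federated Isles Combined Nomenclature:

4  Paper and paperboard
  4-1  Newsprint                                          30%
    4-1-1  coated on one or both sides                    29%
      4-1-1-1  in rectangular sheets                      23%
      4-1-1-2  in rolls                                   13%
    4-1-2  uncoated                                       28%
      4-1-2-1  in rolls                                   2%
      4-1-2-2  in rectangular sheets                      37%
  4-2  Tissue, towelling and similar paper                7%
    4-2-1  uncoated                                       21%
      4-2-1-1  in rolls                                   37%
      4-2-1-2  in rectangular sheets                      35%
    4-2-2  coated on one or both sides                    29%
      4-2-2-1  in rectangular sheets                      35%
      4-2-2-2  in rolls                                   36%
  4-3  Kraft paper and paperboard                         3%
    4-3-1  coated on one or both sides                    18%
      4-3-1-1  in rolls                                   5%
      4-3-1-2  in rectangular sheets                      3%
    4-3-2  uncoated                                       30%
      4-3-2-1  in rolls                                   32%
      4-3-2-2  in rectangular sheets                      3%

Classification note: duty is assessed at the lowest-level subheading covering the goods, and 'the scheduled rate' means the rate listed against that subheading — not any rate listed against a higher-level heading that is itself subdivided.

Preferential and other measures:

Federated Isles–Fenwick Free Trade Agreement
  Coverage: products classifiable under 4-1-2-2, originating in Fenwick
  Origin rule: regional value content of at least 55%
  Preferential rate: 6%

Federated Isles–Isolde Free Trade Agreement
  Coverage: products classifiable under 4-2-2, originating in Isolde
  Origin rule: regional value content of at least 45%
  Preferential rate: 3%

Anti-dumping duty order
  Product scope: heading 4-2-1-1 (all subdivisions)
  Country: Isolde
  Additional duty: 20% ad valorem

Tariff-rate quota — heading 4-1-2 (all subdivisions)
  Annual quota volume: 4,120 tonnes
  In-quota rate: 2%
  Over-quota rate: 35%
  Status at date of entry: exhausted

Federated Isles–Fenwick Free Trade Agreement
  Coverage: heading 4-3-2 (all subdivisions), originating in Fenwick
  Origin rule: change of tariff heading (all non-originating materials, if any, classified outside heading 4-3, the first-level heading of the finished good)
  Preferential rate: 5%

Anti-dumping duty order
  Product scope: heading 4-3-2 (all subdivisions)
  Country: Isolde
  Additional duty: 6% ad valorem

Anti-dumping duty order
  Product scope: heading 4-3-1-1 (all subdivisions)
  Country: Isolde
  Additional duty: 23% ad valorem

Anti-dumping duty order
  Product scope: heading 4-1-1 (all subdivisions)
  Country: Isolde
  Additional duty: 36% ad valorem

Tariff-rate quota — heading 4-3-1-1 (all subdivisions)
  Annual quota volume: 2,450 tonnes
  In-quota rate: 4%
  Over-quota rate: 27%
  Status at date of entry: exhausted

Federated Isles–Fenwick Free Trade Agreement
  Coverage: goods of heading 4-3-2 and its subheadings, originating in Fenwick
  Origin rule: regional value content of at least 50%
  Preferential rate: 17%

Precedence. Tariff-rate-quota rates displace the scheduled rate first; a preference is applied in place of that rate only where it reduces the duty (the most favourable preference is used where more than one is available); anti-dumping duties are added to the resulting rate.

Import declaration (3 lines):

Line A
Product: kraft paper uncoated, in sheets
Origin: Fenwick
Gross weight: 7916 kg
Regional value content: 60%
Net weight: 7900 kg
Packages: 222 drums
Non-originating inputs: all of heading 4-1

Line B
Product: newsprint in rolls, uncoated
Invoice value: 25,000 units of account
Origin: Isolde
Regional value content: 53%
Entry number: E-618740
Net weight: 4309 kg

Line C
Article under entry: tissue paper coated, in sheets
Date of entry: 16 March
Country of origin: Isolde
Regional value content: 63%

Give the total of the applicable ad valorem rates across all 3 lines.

Line A: kraft paper → 4-3; uncoated → 4-3-2; in sheets → 4-3-2-2. Scheduled 3%. Fenwick agreement on 4-1-2-2: 4-3-2-2 not covered; Fenwick agreement on 4-3-2: CTH met → 5% available; Fenwick agreement on 4-3-2: RVC ≥ 50% → 17% available; preference 5% not lower than 3% → no reduction. → 3%.
Line B: newsprint → 4-1; uncoated → 4-1-2; in rolls → 4-1-2-1. Scheduled 2%. quota on 4-1-2 exhausted → over-quota 35%; Isolde agreement on 4-2-2: 4-1-2-1 not covered. → 35%.
Line C: tissue paper → 4-2; coated → 4-2-2; in sheets → 4-2-2-1. Scheduled 35%. Isolde agreement on 4-2-2: RVC ≥ 45% → 3% available; preferential 3%. → 3%.
Sum: 3% + 35% + 3% = 41%.

41%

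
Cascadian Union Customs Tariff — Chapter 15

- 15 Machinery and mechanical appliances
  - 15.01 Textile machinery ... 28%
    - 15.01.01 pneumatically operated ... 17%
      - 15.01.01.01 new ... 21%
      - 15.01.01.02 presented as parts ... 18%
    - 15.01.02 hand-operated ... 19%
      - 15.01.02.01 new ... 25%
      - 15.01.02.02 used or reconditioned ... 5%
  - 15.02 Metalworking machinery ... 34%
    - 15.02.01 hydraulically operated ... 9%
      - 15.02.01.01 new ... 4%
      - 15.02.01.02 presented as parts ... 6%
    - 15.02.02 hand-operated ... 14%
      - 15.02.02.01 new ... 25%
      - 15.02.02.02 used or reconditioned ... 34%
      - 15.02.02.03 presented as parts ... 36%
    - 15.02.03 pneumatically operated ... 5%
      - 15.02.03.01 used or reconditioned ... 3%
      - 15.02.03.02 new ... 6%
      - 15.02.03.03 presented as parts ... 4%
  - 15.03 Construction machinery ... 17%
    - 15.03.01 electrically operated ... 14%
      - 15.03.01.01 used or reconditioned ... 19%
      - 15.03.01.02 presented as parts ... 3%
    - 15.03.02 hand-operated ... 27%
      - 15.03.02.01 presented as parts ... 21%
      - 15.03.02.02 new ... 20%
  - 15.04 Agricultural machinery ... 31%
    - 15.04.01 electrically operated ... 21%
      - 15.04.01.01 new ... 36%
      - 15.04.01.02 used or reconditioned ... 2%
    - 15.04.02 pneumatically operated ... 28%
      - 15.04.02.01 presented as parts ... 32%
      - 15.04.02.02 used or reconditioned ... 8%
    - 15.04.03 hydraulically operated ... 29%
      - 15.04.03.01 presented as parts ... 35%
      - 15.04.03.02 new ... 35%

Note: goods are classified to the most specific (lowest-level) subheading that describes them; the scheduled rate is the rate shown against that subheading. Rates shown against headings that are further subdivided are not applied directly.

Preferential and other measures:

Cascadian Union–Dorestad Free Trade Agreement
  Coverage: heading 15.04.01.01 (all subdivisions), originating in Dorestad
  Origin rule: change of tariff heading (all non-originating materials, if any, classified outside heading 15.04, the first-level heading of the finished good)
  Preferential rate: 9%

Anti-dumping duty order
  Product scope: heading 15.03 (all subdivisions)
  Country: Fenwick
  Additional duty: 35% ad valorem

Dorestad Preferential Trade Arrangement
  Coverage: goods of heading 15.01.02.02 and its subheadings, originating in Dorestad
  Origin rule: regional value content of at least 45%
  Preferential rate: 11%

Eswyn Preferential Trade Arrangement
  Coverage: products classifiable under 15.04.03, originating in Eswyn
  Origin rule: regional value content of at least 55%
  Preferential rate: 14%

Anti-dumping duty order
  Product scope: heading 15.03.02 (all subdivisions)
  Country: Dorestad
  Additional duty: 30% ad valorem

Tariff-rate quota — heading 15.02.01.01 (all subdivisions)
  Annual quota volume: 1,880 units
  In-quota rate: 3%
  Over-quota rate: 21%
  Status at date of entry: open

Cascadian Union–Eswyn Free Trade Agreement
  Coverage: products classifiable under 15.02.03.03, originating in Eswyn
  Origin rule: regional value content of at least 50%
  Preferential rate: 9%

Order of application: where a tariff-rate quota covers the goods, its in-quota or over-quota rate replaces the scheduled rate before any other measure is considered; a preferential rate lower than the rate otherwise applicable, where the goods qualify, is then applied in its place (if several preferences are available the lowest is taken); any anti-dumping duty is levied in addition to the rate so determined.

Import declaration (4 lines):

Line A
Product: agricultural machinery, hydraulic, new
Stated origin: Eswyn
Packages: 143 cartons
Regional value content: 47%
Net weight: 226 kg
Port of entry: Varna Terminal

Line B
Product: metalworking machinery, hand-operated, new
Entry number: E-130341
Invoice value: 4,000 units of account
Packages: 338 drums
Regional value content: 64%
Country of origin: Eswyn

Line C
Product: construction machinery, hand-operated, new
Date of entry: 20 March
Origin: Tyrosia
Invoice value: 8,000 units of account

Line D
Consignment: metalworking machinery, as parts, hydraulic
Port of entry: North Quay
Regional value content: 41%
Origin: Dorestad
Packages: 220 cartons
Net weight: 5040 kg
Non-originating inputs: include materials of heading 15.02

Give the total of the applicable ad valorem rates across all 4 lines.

Line A: agricultural → 15.04; hydraulic → 15.04.03; new → 15.04.03.02. Scheduled 35%. Eswyn agreement on 15.04.03: RVC < 55%; Eswyn agreement on 15.02.03.03: 15.04.03.02 not covered. → 35%.
Line B: metalworking → 15.02; hand-operated → 15.02.02; new → 15.02.02.01. Scheduled 25%. Eswyn agreement on 15.04.03: 15.02.02.01 not covered; Eswyn agreement on 15.02.03.03: 15.02.02.01 not covered. → 25%.
Line C: construction → 15.03; hand-operated → 15.03.02; new → 15.03.02.02. Scheduled 20%. No special measure applies. → 20%.
Line D: metalworking → 15.02; hydraulic → 15.02.01; as parts → 15.02.01.02. Scheduled 6%. Dorestad agreement on 15.04.01.01: 15.02.01.02 not covered; Dorestad agreement on 15.01.02.02: 15.02.01.02 not covered. → 6%.
Sum: 35% + 25% + 20% + 6% = 86%.

86%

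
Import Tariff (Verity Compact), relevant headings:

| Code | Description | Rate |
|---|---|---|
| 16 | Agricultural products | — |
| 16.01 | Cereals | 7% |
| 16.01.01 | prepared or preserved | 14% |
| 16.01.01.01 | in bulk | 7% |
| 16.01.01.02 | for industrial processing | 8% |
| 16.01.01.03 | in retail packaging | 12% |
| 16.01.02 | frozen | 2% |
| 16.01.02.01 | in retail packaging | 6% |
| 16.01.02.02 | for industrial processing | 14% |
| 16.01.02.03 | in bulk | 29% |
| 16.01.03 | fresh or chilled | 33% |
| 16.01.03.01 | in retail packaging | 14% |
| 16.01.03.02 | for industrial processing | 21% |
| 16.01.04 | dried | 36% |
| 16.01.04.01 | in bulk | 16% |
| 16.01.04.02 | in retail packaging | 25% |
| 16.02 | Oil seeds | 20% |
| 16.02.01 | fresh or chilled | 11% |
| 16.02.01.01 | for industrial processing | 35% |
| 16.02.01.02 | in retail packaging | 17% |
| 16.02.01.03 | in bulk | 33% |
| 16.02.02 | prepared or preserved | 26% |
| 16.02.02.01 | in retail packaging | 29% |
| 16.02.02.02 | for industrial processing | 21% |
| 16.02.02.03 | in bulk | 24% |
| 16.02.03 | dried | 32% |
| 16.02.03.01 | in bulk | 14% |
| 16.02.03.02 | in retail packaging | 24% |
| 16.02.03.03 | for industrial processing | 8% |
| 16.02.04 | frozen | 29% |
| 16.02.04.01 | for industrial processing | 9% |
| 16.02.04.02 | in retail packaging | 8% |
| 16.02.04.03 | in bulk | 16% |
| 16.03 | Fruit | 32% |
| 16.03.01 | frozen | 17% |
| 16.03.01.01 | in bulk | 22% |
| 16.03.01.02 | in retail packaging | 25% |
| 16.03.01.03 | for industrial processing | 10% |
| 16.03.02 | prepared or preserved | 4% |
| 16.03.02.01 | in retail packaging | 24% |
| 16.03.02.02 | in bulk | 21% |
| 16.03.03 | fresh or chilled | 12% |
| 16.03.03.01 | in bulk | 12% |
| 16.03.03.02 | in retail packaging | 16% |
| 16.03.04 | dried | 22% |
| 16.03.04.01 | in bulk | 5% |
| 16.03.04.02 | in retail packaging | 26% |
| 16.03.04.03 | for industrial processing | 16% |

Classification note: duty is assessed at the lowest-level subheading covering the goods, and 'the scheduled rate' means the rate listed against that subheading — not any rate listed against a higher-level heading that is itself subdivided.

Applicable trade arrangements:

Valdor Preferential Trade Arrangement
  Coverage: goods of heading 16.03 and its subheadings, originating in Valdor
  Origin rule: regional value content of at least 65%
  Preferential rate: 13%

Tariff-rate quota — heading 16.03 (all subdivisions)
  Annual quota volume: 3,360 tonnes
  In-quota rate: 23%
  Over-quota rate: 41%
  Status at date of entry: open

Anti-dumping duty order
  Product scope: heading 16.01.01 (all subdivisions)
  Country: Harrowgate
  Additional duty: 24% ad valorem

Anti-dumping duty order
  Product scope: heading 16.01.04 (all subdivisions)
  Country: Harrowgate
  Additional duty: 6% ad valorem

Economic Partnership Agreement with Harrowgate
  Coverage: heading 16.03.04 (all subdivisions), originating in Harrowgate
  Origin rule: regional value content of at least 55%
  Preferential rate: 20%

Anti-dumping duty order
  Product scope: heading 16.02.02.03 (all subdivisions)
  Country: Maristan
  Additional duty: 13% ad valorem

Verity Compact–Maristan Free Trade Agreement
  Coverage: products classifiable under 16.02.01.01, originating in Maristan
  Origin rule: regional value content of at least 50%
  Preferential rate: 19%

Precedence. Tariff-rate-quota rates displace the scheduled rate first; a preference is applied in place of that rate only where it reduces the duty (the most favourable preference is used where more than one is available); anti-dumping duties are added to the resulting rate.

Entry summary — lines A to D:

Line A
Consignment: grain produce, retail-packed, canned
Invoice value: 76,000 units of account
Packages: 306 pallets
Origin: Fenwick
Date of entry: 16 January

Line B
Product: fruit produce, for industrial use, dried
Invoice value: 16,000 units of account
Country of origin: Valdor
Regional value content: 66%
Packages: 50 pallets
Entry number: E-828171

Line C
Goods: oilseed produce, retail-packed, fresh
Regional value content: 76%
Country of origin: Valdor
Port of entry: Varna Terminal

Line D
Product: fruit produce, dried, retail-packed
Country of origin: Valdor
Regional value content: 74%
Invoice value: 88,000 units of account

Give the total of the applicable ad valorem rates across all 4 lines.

55%

Line A: grain → 16.01; canned → 16.01.01; retail-packed → 16.01.01.03. Scheduled 12%. No special measure applies. → 12%.
Line B: fruit → 16.03; dried → 16.03.04; for industrial use → 16.03.04.03. Scheduled 16%. quota on 16.03 open → in-quota 23%; Valdor agreement on 16.03: RVC ≥ 65% → 13% available; preferential 13%. → 13%.
Line C: oilseed → 16.02; fresh → 16.02.01; retail-packed → 16.02.01.02. Scheduled 17%. Valdor agreement on 16.03: 16.02.01.02 not covered. → 17%.
Line D: fruit → 16.03; dried → 16.03.04; retail-packed → 16.03.04.02. Scheduled 26%. quota on 16.03 open → in-quota 23%; Valdor agreement on 16.03: RVC ≥ 65% → 13% available; preferential 13%. → 13%.
Sum: 12% + 13% + 17% + 13% = 55%.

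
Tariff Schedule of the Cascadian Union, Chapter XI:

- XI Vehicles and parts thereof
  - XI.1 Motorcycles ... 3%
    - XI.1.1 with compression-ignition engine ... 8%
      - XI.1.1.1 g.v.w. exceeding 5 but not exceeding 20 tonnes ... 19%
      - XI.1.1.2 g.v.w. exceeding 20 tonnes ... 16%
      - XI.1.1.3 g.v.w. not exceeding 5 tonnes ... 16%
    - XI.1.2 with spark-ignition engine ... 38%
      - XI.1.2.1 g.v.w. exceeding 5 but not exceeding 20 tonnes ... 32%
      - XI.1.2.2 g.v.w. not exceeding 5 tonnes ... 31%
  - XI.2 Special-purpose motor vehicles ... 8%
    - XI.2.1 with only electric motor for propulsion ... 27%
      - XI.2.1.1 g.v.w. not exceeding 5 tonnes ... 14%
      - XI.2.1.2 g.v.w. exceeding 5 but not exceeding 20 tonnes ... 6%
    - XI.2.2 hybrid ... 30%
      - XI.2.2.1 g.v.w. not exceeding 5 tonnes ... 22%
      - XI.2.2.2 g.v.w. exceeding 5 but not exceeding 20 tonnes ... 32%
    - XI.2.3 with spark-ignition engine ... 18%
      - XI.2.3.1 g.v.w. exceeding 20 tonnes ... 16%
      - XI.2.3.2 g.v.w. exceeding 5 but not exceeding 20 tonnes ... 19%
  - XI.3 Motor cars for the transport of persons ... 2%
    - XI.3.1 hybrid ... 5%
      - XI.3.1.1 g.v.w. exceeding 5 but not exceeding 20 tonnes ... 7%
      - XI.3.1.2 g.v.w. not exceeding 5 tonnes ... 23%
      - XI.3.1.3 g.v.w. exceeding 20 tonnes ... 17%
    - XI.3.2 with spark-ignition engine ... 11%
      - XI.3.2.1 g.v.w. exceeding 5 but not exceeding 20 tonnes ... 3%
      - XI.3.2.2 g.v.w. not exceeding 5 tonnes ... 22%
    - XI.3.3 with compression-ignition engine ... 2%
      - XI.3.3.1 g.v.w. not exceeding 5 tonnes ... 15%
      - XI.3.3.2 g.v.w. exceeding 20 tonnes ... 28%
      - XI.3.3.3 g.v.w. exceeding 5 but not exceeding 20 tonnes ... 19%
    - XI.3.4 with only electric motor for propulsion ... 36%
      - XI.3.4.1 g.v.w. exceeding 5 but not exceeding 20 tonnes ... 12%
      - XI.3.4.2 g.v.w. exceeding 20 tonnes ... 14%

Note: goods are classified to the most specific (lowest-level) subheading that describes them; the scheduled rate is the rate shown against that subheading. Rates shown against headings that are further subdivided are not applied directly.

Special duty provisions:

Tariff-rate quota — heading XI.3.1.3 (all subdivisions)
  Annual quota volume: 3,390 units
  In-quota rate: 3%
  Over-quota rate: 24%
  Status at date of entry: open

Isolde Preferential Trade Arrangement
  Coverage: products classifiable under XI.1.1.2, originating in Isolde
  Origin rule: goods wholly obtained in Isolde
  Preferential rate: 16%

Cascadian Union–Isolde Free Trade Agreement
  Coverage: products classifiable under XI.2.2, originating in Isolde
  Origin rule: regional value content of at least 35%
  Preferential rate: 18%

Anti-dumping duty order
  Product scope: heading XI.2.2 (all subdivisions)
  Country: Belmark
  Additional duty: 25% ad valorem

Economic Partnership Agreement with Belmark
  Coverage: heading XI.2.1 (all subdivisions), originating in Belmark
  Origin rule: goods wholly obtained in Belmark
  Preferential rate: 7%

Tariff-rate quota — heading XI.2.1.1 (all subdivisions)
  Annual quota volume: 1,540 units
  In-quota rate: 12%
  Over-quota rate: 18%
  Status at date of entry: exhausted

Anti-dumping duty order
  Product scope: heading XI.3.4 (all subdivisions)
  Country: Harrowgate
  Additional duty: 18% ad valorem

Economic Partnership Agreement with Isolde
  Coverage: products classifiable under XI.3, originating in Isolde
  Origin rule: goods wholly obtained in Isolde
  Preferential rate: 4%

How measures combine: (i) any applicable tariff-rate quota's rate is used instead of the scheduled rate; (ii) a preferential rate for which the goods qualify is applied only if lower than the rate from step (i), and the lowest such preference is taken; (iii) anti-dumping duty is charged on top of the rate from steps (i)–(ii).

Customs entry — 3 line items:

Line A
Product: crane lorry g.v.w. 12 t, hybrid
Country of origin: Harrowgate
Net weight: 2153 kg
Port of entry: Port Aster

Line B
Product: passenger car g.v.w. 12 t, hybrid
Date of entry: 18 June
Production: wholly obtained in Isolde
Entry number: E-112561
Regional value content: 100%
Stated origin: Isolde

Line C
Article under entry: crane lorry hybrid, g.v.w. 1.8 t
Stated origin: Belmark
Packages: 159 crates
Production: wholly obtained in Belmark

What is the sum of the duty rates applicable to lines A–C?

Line A: crane lorry → XI.2; hybrid → XI.2.2; g.v.w. 12 t → XI.2.2.2. Scheduled 32%. No special measure applies. → 32%.
Line B: passenger car → XI.3; hybrid → XI.3.1; g.v.w. 12 t → XI.3.1.1. Scheduled 7%. Isolde agreement on XI.1.1.2: XI.3.1.1 not covered; Isolde agreement on XI.2.2: XI.3.1.1 not covered; Isolde agreement on XI.3: wholly obtained → 4% available; preferential 4%. → 4%.
Line C: crane lorry → XI.2; hybrid → XI.2.2; g.v.w. 1.8 t → XI.2.2.1. Scheduled 22%. Belmark agreement on XI.2.1: XI.2.2.1 not covered; anti-dumping (Belmark, XI.2.2): +25%; total 22% + 25% = 47%. → 47%.
Sum: 32% + 4% + 47% = 83%.

83%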